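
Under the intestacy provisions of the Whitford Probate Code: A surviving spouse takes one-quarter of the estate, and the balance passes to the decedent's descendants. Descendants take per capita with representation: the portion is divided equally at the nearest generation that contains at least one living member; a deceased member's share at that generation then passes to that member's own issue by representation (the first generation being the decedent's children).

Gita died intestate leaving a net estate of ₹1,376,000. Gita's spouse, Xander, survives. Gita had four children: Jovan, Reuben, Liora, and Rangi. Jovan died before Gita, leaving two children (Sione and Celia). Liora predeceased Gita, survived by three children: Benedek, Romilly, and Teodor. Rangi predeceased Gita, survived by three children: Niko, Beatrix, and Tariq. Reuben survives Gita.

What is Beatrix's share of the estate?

Beatrix receives ₹86,000.

Xander takes one-quarter of ₹1,376,000 = ₹344,000. The remaining ₹1,032,000 passes to the descendants.
The descendants' portion (₹1,032,000) is divided into 4 shares of ₹258,000: Reuben takes ₹258,000; Jovan's ₹258,000 share passes to Jovan's issue; Liora's ₹258,000 share passes to Liora's issue; Rangi's ₹258,000 share passes to Rangi's issue.
Jovan's share (₹258,000) is divided into 2 shares of ₹129,000: Sione and Celia each take ₹129,000.
Liora's share (₹258,000) is divided into 3 shares of ₹86,000: Benedek, Romilly, and Teodor each take ₹86,000.
Rangi's share (₹258,000) is divided into 3 shares of ₹86,000: Niko, Beatrix, and Tariq each take ₹86,000.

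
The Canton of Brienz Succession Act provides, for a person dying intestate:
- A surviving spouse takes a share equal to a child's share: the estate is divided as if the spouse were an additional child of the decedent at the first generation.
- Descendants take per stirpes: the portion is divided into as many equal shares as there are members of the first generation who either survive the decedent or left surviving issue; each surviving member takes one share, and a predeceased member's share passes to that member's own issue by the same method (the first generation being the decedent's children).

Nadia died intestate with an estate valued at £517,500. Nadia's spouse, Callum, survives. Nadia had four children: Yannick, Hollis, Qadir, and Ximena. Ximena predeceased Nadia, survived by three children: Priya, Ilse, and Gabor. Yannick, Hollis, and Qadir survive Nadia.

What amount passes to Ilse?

Ilse receives £34,500.

The spouse counts as an additional share at the children's level, so there are 5 primary shares of £103,500. Callum takes one such share (£103,500).
The children's combined portion (£414,000) is divided into 4 shares of £103,500: Yannick, Hollis, and Qadir each take £103,500; Ximena's £103,500 share passes to Ximena's issue.
Ximena's share (£103,500) is divided into 3 shares of £34,500: Priya, Ilse, and Gabor each take £34,500.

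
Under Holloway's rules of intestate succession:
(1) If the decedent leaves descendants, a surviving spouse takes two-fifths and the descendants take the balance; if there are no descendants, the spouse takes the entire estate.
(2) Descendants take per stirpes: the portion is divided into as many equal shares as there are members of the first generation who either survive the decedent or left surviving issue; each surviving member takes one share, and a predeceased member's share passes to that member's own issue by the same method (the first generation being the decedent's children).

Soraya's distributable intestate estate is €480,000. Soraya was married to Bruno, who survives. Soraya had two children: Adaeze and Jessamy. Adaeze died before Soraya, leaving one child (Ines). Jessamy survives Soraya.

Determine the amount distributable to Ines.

Bruno takes two-fifths of €480,000 = €192,000. The remaining €288,000 passes to the descendants.
The descendants' portion (€288,000) is divided into 2 shares of €144,000: Jessamy takes €144,000; Adaeze's €144,000 share passes to Adaeze's issue.
Adaeze's share (€144,000) passes entirely to Ines.

Ines receives €144,000.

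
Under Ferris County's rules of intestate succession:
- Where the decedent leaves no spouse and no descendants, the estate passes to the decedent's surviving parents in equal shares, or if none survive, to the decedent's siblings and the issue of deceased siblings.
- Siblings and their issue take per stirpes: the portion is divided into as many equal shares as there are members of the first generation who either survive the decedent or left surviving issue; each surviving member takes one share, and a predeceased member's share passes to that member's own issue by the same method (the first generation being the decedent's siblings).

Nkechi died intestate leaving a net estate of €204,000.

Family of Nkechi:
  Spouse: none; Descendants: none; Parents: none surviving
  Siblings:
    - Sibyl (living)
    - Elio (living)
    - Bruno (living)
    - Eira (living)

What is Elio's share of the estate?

The entire €204,000 passes to the siblings and their issue.
That amount (€204,000) is divided into 4 shares of €51,000: Sibyl, Elio, Bruno, and Eira each take €51,000.

Elio receives €51,000.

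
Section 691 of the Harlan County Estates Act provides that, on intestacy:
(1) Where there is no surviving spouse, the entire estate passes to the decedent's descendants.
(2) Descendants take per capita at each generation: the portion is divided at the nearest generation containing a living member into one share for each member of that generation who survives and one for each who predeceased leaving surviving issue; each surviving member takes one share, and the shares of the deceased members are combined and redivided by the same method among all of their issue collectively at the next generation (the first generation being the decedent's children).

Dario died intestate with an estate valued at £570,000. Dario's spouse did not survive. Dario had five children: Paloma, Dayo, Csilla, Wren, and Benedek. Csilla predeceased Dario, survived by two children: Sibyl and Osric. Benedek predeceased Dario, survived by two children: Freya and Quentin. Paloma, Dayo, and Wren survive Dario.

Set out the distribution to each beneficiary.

Paloma: £114,000; Dayo: £114,000; Sibyl: £57,000; Osric: £57,000; Wren: £114,000; Freya: £57,000; Quentin: £57,000

The entire £570,000 passes to the descendants.
That amount (£570,000) is divided at the children's generation into 5 shares of £114,000. Paloma, Dayo, and Wren each take £114,000. The 2 shares of the deceased (Csilla and Benedek) are combined into a pool of £228,000.
That pool (£228,000) is divided at the grandchildren's generation equally among Sibyl, Osric, Freya, and Quentin: £57,000 each.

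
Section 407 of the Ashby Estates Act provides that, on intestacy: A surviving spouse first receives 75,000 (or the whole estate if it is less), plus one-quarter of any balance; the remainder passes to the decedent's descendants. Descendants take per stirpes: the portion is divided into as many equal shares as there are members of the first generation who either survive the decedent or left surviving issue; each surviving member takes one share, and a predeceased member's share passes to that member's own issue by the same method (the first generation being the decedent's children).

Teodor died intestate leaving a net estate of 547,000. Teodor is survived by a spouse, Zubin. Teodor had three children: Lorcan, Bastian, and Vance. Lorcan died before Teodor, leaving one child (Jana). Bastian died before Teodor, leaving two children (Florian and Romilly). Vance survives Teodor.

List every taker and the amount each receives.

Zubin first takes 75,000, leaving a balance of 472,000. Zubin then takes one-quarter of the balance (118,000), for a total of 193,000. The remaining 354,000 passes to the descendants.
The descendants' portion (354,000) is divided into 3 shares of 118,000: Vance takes 118,000; Lorcan's 118,000 share passes to Lorcan's issue; Bastian's 118,000 share passes to Bastian's issue.
Lorcan's share (118,000) passes entirely to Jana.
Bastian's share (118,000) is divided into 2 shares of 59,000: Florian and Romilly each take 59,000.

Zubin: 193,000; Jana: 118,000; Florian: 59,000; Romilly: 59,000; Vance: 118,000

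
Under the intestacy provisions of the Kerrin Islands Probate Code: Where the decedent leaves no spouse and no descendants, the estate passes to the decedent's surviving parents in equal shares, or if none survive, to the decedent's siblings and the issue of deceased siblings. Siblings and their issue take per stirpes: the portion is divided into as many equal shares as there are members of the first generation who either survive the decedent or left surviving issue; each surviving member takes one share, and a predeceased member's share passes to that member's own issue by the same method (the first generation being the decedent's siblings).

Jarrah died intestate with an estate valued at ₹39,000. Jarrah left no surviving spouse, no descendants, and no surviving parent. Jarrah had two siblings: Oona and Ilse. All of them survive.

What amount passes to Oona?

The entire ₹39,000 passes to the siblings and their issue.
That amount (₹39,000) is divided into 2 shares of ₹19,500: Oona and Ilse each take ₹19,500.

Oona receives ₹19,500.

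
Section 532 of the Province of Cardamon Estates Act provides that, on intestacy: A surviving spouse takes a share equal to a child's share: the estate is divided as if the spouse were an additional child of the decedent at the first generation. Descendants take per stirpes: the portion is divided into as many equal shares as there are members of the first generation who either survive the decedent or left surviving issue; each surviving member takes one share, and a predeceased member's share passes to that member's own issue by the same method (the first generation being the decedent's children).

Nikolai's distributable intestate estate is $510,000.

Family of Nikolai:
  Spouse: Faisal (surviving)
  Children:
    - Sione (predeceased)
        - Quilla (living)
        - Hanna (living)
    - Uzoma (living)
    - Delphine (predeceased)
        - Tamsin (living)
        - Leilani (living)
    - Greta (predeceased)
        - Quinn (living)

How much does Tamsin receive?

Tamsin receives $51,000.

The spouse counts as an additional share at the children's level, so there are 5 primary shares of $102,000. Faisal takes one such share ($102,000).
The children's combined portion ($408,000) is divided into 4 shares of $102,000: Uzoma takes $102,000; Sione's $102,000 share passes to Sione's issue; Delphine's $102,000 share passes to Delphine's issue; Greta's $102,000 share passes to Greta's issue.
Sione's share ($102,000) is divided into 2 shares of $51,000: Quilla and Hanna each take $51,000.
Delphine's share ($102,000) is divided into 2 shares of $51,000: Tamsin and Leilani each take $51,000.
Greta's share ($102,000) passes entirely to Quinn.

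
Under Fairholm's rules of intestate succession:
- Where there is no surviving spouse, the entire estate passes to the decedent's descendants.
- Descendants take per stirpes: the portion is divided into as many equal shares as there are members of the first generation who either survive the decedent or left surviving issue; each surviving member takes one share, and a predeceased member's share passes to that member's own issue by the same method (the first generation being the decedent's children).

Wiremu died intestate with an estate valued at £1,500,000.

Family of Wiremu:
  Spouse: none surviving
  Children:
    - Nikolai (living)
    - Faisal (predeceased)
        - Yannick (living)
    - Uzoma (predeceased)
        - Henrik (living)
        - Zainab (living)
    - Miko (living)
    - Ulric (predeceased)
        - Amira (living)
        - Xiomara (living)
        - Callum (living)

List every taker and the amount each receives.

Nikolai: £300,000; Yannick: £300,000; Henrik: £150,000; Zainab: £150,000; Miko: £300,000; Amira: £100,000; Xiomara: £100,000; Callum: £100,000

The entire £1,500,000 passes to the descendants.
That amount (£1,500,000) is divided into 5 shares of £300,000: Nikolai and Miko each take £300,000; Faisal's £300,000 share passes to Faisal's issue; Uzoma's £300,000 share passes to Uzoma's issue; Ulric's £300,000 share passes to Ulric's issue.
Faisal's share (£300,000) passes entirely to Yannick.
Uzoma's share (£300,000) is divided into 2 shares of £150,000: Henrik and Zainab each take £150,000.
Ulric's share (£300,000) is divided into 3 shares of £100,000: Amira, Xiomara, and Callum each take £100,000.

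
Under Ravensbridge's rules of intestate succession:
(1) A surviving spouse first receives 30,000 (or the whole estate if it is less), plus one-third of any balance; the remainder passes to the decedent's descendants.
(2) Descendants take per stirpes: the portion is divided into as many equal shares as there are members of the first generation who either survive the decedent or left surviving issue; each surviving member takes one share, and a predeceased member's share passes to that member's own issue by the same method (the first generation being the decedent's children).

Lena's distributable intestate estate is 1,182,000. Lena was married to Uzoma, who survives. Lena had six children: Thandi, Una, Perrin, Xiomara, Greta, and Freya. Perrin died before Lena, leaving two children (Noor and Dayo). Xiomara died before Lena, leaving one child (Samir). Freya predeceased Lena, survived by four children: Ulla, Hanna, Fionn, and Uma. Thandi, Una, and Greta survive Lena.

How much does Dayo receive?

Uzoma first takes 30,000, leaving a balance of 1,152,000. Uzoma then takes one-third of the balance (384,000), for a total of 414,000. The remaining 768,000 passes to the descendants.
The descendants' portion (768,000) is divided into 6 shares of 128,000: Thandi, Una, and Greta each take 128,000; Perrin's 128,000 share passes to Perrin's issue; Xiomara's 128,000 share passes to Xiomara's issue; Freya's 128,000 share passes to Freya's issue.
Perrin's share (128,000) is divided into 2 shares of 64,000: Noor and Dayo each take 64,000.
Xiomara's share (128,000) passes entirely to Samir.
Freya's share (128,000) is divided into 4 shares of 32,000: Ulla, Hanna, Fionn, and Uma each take 32,000.

Dayo receives 64,000.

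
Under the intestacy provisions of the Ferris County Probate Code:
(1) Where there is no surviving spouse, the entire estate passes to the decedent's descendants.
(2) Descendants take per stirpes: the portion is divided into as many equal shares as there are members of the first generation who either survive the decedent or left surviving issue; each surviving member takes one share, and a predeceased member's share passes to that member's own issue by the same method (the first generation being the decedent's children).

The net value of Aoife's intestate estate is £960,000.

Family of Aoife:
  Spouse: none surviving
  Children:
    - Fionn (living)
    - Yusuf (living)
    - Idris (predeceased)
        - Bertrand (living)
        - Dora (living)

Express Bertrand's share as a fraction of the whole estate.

Bertrand receives 1/6 of the estate.

The entire £960,000 passes to the descendants.
That amount (£960,000) is divided into 3 shares of £320,000: Fionn and Yusuf each take £320,000; Idris's £320,000 share passes to Idris's issue.
Idris's share (£320,000) is divided into 2 shares of £160,000: Bertrand and Dora each take £160,000.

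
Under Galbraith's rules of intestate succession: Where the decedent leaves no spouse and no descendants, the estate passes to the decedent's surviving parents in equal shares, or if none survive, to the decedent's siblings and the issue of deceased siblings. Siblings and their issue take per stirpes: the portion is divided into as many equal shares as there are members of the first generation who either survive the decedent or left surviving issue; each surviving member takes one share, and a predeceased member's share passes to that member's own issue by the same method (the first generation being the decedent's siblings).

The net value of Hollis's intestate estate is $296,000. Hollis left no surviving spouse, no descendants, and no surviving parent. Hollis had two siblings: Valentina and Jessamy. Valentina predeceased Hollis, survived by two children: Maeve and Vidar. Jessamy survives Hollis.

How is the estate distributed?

The entire $296,000 passes to the siblings and their issue.
That amount ($296,000) is divided into 2 shares of $148,000: Jessamy takes $148,000; Valentina's $148,000 share passes to Valentina's issue.
Valentina's share ($148,000) is divided into 2 shares of $74,000: Maeve and Vidar each take $74,000.

Maeve: $74,000; Vidar: $74,000; Jessamy: $148,000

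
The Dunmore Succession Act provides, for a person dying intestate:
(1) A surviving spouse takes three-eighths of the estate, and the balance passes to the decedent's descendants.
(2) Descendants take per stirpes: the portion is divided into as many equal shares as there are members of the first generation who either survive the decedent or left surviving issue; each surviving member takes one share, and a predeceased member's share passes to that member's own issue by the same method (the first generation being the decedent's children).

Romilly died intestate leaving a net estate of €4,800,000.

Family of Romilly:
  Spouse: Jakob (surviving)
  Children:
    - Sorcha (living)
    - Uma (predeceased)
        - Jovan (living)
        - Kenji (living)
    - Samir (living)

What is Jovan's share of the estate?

Jakob takes three-eighths of €4,800,000 = €1,800,000. The remaining €3,000,000 passes to the descendants.
The descendants' portion (€3,000,000) is divided into 3 shares of €1,000,000: Sorcha and Samir each take €1,000,000; Uma's €1,000,000 share passes to Uma's issue.
Uma's share (€1,000,000) is divided into 2 shares of €500,000: Jovan and Kenji each take €500,000.

Jovan receives €500,000.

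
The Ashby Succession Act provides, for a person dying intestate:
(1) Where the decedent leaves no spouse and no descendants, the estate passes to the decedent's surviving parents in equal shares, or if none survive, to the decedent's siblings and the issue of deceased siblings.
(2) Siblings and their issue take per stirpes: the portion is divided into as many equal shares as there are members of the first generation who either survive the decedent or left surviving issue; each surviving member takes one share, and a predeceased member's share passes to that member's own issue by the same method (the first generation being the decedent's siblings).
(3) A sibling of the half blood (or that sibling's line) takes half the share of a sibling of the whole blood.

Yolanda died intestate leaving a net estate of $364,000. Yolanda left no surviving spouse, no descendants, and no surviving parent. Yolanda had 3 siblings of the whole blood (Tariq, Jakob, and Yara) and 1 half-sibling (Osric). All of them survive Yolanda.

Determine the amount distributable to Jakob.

The entire $364,000 passes to the siblings and their issue.
Counting each half-blood sibling's line as half a unit, there are 7/2 units in $364,000, so one unit is $104,000. Whole-blood lines (Tariq, Jakob, and Yara) take $104,000 each; half-blood lines (Osric) take $52,000 each.

Jakob receives $104,000.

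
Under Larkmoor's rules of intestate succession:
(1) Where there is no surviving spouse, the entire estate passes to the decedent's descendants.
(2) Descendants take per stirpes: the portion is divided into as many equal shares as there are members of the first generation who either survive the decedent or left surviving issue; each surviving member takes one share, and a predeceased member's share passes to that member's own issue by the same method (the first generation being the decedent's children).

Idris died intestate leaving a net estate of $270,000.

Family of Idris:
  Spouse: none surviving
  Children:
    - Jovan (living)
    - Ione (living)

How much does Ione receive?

Ione receives $135,000.

The entire $270,000 passes to the descendants.
That amount ($270,000) is divided into 2 shares of $135,000: Jovan and Ione each take $135,000.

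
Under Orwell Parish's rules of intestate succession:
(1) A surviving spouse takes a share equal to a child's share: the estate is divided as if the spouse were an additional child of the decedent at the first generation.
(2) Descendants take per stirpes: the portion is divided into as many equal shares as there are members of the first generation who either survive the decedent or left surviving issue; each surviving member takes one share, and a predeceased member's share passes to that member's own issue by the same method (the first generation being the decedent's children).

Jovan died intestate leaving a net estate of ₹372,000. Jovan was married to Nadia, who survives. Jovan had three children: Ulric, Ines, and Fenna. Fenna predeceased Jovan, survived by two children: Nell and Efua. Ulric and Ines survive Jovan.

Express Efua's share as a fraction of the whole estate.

Efua receives 1/8 of the estate.

The spouse counts as an additional share at the children's level, so there are 4 primary shares of ₹93,000. Nadia takes one such share (₹93,000).
The children's combined portion (₹279,000) is divided into 3 shares of ₹93,000: Ulric and Ines each take ₹93,000; Fenna's ₹93,000 share passes to Fenna's issue.
Fenna's share (₹93,000) is divided into 2 shares of ₹46,500: Nell and Efua each take ₹46,500.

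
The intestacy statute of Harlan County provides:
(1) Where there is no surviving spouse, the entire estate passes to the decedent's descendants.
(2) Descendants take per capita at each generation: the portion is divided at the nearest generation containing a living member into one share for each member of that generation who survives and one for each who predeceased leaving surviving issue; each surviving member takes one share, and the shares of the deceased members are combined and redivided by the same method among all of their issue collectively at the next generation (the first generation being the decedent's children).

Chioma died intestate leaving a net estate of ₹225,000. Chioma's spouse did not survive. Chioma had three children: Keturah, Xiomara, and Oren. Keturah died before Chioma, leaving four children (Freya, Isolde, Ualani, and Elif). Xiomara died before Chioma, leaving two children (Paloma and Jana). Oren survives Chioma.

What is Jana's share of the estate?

Jana receives ₹25,000.

The entire ₹225,000 passes to the descendants.
That amount (₹225,000) is divided at the children's generation into 3 shares of ₹75,000. Oren takes ₹75,000. The 2 shares of the deceased (Keturah and Xiomara) are combined into a pool of ₹150,000.
That pool (₹150,000) is divided at the grandchildren's generation equally among Freya, Isolde, Ualani, Elif, Paloma, and Jana: ₹25,000 each.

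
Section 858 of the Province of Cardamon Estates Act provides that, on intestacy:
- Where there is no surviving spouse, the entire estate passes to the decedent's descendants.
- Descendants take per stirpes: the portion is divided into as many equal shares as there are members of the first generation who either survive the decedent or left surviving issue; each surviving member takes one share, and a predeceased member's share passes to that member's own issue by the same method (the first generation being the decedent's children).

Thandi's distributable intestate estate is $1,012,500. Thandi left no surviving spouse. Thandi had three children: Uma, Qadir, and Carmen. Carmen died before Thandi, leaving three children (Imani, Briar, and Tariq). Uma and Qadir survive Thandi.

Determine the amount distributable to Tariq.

Tariq receives $112,500.

The entire $1,012,500 passes to the descendants.
That amount ($1,012,500) is divided into 3 shares of $337,500: Uma and Qadir each take $337,500; Carmen's $337,500 share passes to Carmen's issue.
Carmen's share ($337,500) is divided into 3 shares of $112,500: Imani, Briar, and Tariq each take $112,500.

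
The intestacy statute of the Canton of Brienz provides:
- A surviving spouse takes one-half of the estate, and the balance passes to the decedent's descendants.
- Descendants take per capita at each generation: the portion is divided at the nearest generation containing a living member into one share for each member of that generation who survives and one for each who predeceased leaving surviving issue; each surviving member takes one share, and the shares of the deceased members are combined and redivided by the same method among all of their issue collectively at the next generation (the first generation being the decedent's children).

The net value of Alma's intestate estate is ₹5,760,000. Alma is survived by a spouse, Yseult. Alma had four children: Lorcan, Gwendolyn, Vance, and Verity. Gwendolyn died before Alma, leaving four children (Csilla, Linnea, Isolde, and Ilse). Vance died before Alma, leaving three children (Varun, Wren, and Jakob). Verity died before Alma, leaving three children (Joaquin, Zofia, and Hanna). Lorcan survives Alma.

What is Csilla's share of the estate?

Csilla receives ₹216,000.

Yseult takes one-half of ₹5,760,000 = ₹2,880,000. The remaining ₹2,880,000 passes to the descendants.
The descendants' portion (₹2,880,000) is divided at the children's generation into 4 shares of ₹720,000. Lorcan takes ₹720,000. The 3 shares of the deceased (Gwendolyn, Vance, and Verity) are combined into a pool of ₹2,160,000.
That pool (₹2,160,000) is divided at the grandchildren's generation equally among Csilla, Linnea, Isolde, Ilse, Varun, Wren, Jakob, Joaquin, Zofia, and Hanna: ₹216,000 each.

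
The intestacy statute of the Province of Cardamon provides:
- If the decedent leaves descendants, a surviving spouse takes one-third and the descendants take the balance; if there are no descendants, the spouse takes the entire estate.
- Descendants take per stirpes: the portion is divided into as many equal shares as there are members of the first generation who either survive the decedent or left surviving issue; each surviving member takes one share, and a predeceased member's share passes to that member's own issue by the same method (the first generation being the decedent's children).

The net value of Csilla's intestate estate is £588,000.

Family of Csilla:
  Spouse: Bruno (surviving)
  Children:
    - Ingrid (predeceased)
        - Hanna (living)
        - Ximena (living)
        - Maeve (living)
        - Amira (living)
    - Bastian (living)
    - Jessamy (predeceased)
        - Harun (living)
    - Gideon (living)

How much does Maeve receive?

Bruno takes one-third of £588,000 = £196,000. The remaining £392,000 passes to the descendants.
The descendants' portion (£392,000) is divided into 4 shares of £98,000: Bastian and Gideon each take £98,000; Ingrid's £98,000 share passes to Ingrid's issue; Jessamy's £98,000 share passes to Jessamy's issue.
Ingrid's share (£98,000) is divided into 4 shares of £24,500: Hanna, Ximena, Maeve, and Amira each take £24,500.
Jessamy's share (£98,000) passes entirely to Harun.

Maeve receives £24,500.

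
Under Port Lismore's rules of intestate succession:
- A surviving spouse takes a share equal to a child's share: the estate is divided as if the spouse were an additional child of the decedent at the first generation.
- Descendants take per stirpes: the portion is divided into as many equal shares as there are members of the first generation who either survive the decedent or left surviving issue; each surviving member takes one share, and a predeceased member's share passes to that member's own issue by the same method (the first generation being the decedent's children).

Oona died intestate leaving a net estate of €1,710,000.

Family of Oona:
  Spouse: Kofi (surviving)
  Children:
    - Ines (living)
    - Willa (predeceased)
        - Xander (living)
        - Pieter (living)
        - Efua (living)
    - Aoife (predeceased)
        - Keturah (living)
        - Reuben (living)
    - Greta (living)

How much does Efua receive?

The spouse counts as an additional share at the children's level, so there are 5 primary shares of €342,000. Kofi takes one such share (€342,000).
The children's combined portion (€1,368,000) is divided into 4 shares of €342,000: Ines and Greta each take €342,000; Willa's €342,000 share passes to Willa's issue; Aoife's €342,000 share passes to Aoife's issue.
Willa's share (€342,000) is divided into 3 shares of €114,000: Xander, Pieter, and Efua each take €114,000.
Aoife's share (€342,000) is divided into 2 shares of €171,000: Keturah and Reuben each take €171,000.

Efua receives €114,000.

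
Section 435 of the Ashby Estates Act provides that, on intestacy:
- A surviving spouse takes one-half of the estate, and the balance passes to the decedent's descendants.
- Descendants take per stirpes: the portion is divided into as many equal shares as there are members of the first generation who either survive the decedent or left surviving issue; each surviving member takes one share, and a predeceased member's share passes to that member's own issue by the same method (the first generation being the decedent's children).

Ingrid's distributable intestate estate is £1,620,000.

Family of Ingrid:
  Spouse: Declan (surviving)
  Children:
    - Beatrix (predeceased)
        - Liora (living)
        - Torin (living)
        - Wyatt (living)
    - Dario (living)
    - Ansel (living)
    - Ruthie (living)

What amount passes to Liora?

Declan takes one-half of £1,620,000 = £810,000. The remaining £810,000 passes to the descendants.
The descendants' portion (£810,000) is divided into 4 shares of £202,500: Dario, Ansel, and Ruthie each take £202,500; Beatrix's £202,500 share passes to Beatrix's issue.
Beatrix's share (£202,500) is divided into 3 shares of £67,500: Liora, Torin, and Wyatt each take £67,500.

Liora receives £67,500.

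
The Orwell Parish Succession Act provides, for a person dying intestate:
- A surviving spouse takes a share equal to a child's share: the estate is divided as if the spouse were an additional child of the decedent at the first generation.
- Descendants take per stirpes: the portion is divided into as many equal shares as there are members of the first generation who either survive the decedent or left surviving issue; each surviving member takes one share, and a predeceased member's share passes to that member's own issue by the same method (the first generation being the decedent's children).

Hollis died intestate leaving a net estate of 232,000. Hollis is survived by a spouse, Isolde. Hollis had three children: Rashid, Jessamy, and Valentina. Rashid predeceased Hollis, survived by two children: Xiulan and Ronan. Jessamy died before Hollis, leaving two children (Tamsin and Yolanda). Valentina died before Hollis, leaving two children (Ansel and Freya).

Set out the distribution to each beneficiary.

Isolde: 58,000; Xiulan: 29,000; Ronan: 29,000; Tamsin: 29,000; Yolanda: 29,000; Ansel: 29,000; Freya: 29,000

The spouse counts as an additional share at the children's level, so there are 4 primary shares of 58,000. Isolde takes one such share (58,000).
The children's combined portion (174,000) is divided into 3 shares of 58,000: Rashid's 58,000 share passes to Rashid's issue; Jessamy's 58,000 share passes to Jessamy's issue; Valentina's 58,000 share passes to Valentina's issue.
Rashid's share (58,000) is divided into 2 shares of 29,000: Xiulan and Ronan each take 29,000.
Jessamy's share (58,000) is divided into 2 shares of 29,000: Tamsin and Yolanda each take 29,000.
Valentina's share (58,000) is divided into 2 shares of 29,000: Ansel and Freya each take 29,000.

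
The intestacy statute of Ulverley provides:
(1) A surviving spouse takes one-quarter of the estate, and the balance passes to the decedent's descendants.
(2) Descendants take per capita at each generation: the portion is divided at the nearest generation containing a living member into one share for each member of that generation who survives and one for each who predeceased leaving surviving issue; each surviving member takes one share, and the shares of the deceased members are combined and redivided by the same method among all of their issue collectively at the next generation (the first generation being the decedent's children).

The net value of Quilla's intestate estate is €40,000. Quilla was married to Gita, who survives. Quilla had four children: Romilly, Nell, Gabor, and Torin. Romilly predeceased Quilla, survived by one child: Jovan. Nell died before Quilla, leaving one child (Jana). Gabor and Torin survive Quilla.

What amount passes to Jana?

Gita takes one-quarter of €40,000 = €10,000. The remaining €30,000 passes to the descendants.
The descendants' portion (€30,000) is divided at the children's generation into 4 shares of €7,500. Gabor and Torin each take €7,500. The 2 shares of the deceased (Romilly and Nell) are combined into a pool of €15,000.
That pool (€15,000) is divided at the grandchildren's generation equally among Jovan and Jana: €7,500 each.

Jana receives €7,500.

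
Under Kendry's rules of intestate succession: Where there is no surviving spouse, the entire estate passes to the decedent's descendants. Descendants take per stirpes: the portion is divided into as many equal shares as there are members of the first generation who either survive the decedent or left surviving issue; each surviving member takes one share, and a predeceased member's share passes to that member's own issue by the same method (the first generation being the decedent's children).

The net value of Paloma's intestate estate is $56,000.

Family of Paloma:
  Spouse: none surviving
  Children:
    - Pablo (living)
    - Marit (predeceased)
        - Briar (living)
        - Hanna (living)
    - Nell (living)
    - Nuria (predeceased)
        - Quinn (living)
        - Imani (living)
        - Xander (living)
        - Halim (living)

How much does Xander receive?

Xander receives $3,500.

The entire $56,000 passes to the descendants.
That amount ($56,000) is divided into 4 shares of $14,000: Pablo and Nell each take $14,000; Marit's $14,000 share passes to Marit's issue; Nuria's $14,000 share passes to Nuria's issue.
Marit's share ($14,000) is divided into 2 shares of $7,000: Briar and Hanna each take $7,000.
Nuria's share ($14,000) is divided into 4 shares of $3,500: Quinn, Imani, Xander, and Halim each take $3,500.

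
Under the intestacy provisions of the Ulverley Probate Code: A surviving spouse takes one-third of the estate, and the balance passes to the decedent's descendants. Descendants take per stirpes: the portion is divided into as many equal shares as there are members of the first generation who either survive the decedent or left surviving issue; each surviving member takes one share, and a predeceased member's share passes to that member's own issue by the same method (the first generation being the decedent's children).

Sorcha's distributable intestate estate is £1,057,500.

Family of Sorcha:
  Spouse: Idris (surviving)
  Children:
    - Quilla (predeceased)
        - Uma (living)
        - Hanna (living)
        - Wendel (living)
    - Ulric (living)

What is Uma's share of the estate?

Idris takes one-third of £1,057,500 = £352,500. The remaining £705,000 passes to the descendants.
The descendants' portion (£705,000) is divided into 2 shares of £352,500: Ulric takes £352,500; Quilla's £352,500 share passes to Quilla's issue.
Quilla's share (£352,500) is divided into 3 shares of £117,500: Uma, Hanna, and Wendel each take £117,500.

Uma receives £117,500.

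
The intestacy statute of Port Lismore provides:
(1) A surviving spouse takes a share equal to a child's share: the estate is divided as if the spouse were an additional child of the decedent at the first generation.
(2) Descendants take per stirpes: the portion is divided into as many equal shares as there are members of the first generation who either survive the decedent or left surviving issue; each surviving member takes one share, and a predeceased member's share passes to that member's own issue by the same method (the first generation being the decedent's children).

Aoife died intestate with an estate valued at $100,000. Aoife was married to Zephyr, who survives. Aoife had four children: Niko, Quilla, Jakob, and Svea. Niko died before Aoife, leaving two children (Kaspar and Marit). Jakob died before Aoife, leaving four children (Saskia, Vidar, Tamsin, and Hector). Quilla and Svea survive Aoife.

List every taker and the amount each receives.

Zephyr: $20,000; Kaspar: $10,000; Marit: $10,000; Quilla: $20,000; Saskia: $5,000; Vidar: $5,000; Tamsin: $5,000; Hector: $5,000; Svea: $20,000

The spouse counts as an additional share at the children's level, so there are 5 primary shares of $20,000. Zephyr takes one such share ($20,000).
The children's combined portion ($80,000) is divided into 4 shares of $20,000: Quilla and Svea each take $20,000; Niko's $20,000 share passes to Niko's issue; Jakob's $20,000 share passes to Jakob's issue.
Niko's share ($20,000) is divided into 2 shares of $10,000: Kaspar and Marit each take $10,000.
Jakob's share ($20,000) is divided into 4 shares of $5,000: Saskia, Vidar, Tamsin, and Hector each take $5,000.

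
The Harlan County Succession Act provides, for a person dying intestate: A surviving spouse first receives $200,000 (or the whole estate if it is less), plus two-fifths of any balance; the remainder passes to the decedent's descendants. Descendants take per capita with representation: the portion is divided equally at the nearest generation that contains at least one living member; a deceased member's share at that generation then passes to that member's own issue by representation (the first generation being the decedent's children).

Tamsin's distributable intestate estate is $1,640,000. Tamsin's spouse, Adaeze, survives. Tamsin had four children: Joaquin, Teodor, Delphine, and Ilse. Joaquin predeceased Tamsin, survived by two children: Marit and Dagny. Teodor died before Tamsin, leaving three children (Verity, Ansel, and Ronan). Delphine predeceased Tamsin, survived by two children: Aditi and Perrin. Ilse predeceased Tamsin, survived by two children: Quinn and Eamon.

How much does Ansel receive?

Adaeze first takes $200,000, leaving a balance of $1,440,000. Adaeze then takes two-fifths of the balance ($576,000), for a total of $776,000. The remaining $864,000 passes to the descendants.
No child survives, so the initial division is made at the grandchildren's generation.
The descendants' portion ($864,000) is divided into 9 shares of $96,000: Marit, Dagny, Verity, Ansel, Ronan, Aditi, Perrin, Quinn, and Eamon each take $96,000.

Ansel receives $96,000.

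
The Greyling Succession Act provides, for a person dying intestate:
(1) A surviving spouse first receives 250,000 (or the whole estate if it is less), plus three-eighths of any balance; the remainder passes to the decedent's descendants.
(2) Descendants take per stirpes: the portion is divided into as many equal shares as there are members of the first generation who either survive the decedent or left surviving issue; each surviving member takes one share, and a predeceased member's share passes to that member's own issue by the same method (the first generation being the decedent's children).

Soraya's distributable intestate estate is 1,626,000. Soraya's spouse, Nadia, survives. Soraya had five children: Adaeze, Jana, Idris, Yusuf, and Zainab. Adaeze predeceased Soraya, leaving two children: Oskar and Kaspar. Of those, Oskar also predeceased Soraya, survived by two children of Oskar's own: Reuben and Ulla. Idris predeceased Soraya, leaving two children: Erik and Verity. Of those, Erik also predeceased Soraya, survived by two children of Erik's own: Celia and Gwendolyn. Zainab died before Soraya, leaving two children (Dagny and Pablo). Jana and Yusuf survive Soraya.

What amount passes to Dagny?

Nadia first takes 250,000, leaving a balance of 1,376,000. Nadia then takes three-eighths of the balance (516,000), for a total of 766,000. The remaining 860,000 passes to the descendants.
The descendants' portion (860,000) is divided into 5 shares of 172,000: Jana and Yusuf each take 172,000; Adaeze's 172,000 share passes to Adaeze's issue; Idris's 172,000 share passes to Idris's issue; Zainab's 172,000 share passes to Zainab's issue.
Adaeze's share (172,000) is divided into 2 shares of 86,000: Kaspar takes 86,000; Oskar's 86,000 share passes to Oskar's issue.
Oskar's share (86,000) is divided into 2 shares of 43,000: Reuben and Ulla each take 43,000.
Idris's share (172,000) is divided into 2 shares of 86,000: Verity takes 86,000; Erik's 86,000 share passes to Erik's issue.
Erik's share (86,000) is divided into 2 shares of 43,000: Celia and Gwendolyn each take 43,000.
Zainab's share (172,000) is divided into 2 shares of 86,000: Dagny and Pablo each take 86,000.

Dagny receives 86,000.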